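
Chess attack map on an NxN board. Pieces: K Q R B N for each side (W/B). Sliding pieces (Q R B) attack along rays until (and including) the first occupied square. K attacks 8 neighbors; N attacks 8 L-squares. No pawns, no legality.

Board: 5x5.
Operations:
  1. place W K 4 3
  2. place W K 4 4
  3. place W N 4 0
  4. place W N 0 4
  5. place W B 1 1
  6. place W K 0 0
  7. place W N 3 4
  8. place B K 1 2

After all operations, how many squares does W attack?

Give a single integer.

Op 1: place WK@(4,3)
Op 2: place WK@(4,4)
Op 3: place WN@(4,0)
Op 4: place WN@(0,4)
Op 5: place WB@(1,1)
Op 6: place WK@(0,0)
Op 7: place WN@(3,4)
Op 8: place BK@(1,2)
Per-piece attacks for W:
  WK@(0,0): attacks (0,1) (1,0) (1,1)
  WN@(0,4): attacks (1,2) (2,3)
  WB@(1,1): attacks (2,2) (3,3) (4,4) (2,0) (0,2) (0,0) [ray(1,1) blocked at (4,4); ray(-1,-1) blocked at (0,0)]
  WN@(3,4): attacks (4,2) (2,2) (1,3)
  WN@(4,0): attacks (3,2) (2,1)
  WK@(4,3): attacks (4,4) (4,2) (3,3) (3,4) (3,2)
  WK@(4,4): attacks (4,3) (3,4) (3,3)
Union (17 distinct): (0,0) (0,1) (0,2) (1,0) (1,1) (1,2) (1,3) (2,0) (2,1) (2,2) (2,3) (3,2) (3,3) (3,4) (4,2) (4,3) (4,4)

Answer: 17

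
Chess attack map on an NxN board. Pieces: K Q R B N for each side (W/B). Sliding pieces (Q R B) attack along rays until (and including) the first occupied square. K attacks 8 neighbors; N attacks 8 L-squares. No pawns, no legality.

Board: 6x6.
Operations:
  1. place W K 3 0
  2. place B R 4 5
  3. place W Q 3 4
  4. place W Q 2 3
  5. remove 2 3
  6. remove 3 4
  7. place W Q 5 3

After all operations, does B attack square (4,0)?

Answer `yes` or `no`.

Answer: yes

Derivation:
Op 1: place WK@(3,0)
Op 2: place BR@(4,5)
Op 3: place WQ@(3,4)
Op 4: place WQ@(2,3)
Op 5: remove (2,3)
Op 6: remove (3,4)
Op 7: place WQ@(5,3)
Per-piece attacks for B:
  BR@(4,5): attacks (4,4) (4,3) (4,2) (4,1) (4,0) (5,5) (3,5) (2,5) (1,5) (0,5)
B attacks (4,0): yes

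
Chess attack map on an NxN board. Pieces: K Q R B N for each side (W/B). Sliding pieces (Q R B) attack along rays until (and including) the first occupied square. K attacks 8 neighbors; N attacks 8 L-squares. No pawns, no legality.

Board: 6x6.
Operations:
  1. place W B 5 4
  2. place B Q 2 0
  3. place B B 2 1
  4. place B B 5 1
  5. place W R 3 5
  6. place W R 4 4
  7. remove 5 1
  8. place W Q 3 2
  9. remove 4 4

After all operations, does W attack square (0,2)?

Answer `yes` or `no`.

Answer: yes

Derivation:
Op 1: place WB@(5,4)
Op 2: place BQ@(2,0)
Op 3: place BB@(2,1)
Op 4: place BB@(5,1)
Op 5: place WR@(3,5)
Op 6: place WR@(4,4)
Op 7: remove (5,1)
Op 8: place WQ@(3,2)
Op 9: remove (4,4)
Per-piece attacks for W:
  WQ@(3,2): attacks (3,3) (3,4) (3,5) (3,1) (3,0) (4,2) (5,2) (2,2) (1,2) (0,2) (4,3) (5,4) (4,1) (5,0) (2,3) (1,4) (0,5) (2,1) [ray(0,1) blocked at (3,5); ray(1,1) blocked at (5,4); ray(-1,-1) blocked at (2,1)]
  WR@(3,5): attacks (3,4) (3,3) (3,2) (4,5) (5,5) (2,5) (1,5) (0,5) [ray(0,-1) blocked at (3,2)]
  WB@(5,4): attacks (4,5) (4,3) (3,2) [ray(-1,-1) blocked at (3,2)]
W attacks (0,2): yes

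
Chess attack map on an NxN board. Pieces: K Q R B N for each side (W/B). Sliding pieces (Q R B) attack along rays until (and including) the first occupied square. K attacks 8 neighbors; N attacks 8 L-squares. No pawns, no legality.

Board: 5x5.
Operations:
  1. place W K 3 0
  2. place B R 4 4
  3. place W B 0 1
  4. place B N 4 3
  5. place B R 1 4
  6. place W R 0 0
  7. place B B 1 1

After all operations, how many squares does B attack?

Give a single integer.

Op 1: place WK@(3,0)
Op 2: place BR@(4,4)
Op 3: place WB@(0,1)
Op 4: place BN@(4,3)
Op 5: place BR@(1,4)
Op 6: place WR@(0,0)
Op 7: place BB@(1,1)
Per-piece attacks for B:
  BB@(1,1): attacks (2,2) (3,3) (4,4) (2,0) (0,2) (0,0) [ray(1,1) blocked at (4,4); ray(-1,-1) blocked at (0,0)]
  BR@(1,4): attacks (1,3) (1,2) (1,1) (2,4) (3,4) (4,4) (0,4) [ray(0,-1) blocked at (1,1); ray(1,0) blocked at (4,4)]
  BN@(4,3): attacks (2,4) (3,1) (2,2)
  BR@(4,4): attacks (4,3) (3,4) (2,4) (1,4) [ray(0,-1) blocked at (4,3); ray(-1,0) blocked at (1,4)]
Union (15 distinct): (0,0) (0,2) (0,4) (1,1) (1,2) (1,3) (1,4) (2,0) (2,2) (2,4) (3,1) (3,3) (3,4) (4,3) (4,4)

Answer: 15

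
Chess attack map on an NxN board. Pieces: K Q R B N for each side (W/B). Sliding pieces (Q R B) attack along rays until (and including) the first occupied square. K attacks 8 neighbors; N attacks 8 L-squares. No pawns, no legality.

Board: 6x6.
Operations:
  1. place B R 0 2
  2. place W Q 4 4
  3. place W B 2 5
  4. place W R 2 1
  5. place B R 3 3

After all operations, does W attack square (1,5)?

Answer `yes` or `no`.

Op 1: place BR@(0,2)
Op 2: place WQ@(4,4)
Op 3: place WB@(2,5)
Op 4: place WR@(2,1)
Op 5: place BR@(3,3)
Per-piece attacks for W:
  WR@(2,1): attacks (2,2) (2,3) (2,4) (2,5) (2,0) (3,1) (4,1) (5,1) (1,1) (0,1) [ray(0,1) blocked at (2,5)]
  WB@(2,5): attacks (3,4) (4,3) (5,2) (1,4) (0,3)
  WQ@(4,4): attacks (4,5) (4,3) (4,2) (4,1) (4,0) (5,4) (3,4) (2,4) (1,4) (0,4) (5,5) (5,3) (3,5) (3,3) [ray(-1,-1) blocked at (3,3)]
W attacks (1,5): no

Answer: no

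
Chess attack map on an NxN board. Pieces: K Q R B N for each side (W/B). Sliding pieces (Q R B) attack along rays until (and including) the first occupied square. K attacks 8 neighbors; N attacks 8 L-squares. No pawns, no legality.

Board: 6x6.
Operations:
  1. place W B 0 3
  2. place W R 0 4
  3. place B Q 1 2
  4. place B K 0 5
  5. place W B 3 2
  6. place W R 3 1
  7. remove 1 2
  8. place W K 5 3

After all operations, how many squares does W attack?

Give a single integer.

Answer: 22

Derivation:
Op 1: place WB@(0,3)
Op 2: place WR@(0,4)
Op 3: place BQ@(1,2)
Op 4: place BK@(0,5)
Op 5: place WB@(3,2)
Op 6: place WR@(3,1)
Op 7: remove (1,2)
Op 8: place WK@(5,3)
Per-piece attacks for W:
  WB@(0,3): attacks (1,4) (2,5) (1,2) (2,1) (3,0)
  WR@(0,4): attacks (0,5) (0,3) (1,4) (2,4) (3,4) (4,4) (5,4) [ray(0,1) blocked at (0,5); ray(0,-1) blocked at (0,3)]
  WR@(3,1): attacks (3,2) (3,0) (4,1) (5,1) (2,1) (1,1) (0,1) [ray(0,1) blocked at (3,2)]
  WB@(3,2): attacks (4,3) (5,4) (4,1) (5,0) (2,3) (1,4) (0,5) (2,1) (1,0) [ray(-1,1) blocked at (0,5)]
  WK@(5,3): attacks (5,4) (5,2) (4,3) (4,4) (4,2)
Union (22 distinct): (0,1) (0,3) (0,5) (1,0) (1,1) (1,2) (1,4) (2,1) (2,3) (2,4) (2,5) (3,0) (3,2) (3,4) (4,1) (4,2) (4,3) (4,4) (5,0) (5,1) (5,2) (5,4)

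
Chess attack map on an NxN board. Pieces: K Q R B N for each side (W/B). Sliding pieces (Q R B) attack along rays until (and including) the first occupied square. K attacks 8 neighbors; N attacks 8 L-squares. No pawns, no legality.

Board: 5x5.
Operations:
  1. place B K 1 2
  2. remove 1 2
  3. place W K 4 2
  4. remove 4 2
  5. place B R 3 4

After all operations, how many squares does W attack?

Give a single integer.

Op 1: place BK@(1,2)
Op 2: remove (1,2)
Op 3: place WK@(4,2)
Op 4: remove (4,2)
Op 5: place BR@(3,4)
Per-piece attacks for W:
Union (0 distinct): (none)

Answer: 0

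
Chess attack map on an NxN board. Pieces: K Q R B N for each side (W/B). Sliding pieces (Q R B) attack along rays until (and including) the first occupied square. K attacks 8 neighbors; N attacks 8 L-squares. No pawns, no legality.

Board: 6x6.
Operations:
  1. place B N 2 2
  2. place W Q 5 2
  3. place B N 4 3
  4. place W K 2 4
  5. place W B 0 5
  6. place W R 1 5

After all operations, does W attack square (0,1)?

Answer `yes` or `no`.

Answer: no

Derivation:
Op 1: place BN@(2,2)
Op 2: place WQ@(5,2)
Op 3: place BN@(4,3)
Op 4: place WK@(2,4)
Op 5: place WB@(0,5)
Op 6: place WR@(1,5)
Per-piece attacks for W:
  WB@(0,5): attacks (1,4) (2,3) (3,2) (4,1) (5,0)
  WR@(1,5): attacks (1,4) (1,3) (1,2) (1,1) (1,0) (2,5) (3,5) (4,5) (5,5) (0,5) [ray(-1,0) blocked at (0,5)]
  WK@(2,4): attacks (2,5) (2,3) (3,4) (1,4) (3,5) (3,3) (1,5) (1,3)
  WQ@(5,2): attacks (5,3) (5,4) (5,5) (5,1) (5,0) (4,2) (3,2) (2,2) (4,3) (4,1) (3,0) [ray(-1,0) blocked at (2,2); ray(-1,1) blocked at (4,3)]
W attacks (0,1): no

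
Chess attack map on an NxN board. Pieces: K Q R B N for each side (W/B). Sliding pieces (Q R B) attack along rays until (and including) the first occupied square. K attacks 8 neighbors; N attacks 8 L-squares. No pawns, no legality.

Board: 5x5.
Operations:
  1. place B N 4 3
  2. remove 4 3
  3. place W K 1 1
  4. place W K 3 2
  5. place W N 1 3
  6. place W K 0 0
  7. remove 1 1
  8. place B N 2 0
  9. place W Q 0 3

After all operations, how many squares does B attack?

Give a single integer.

Answer: 4

Derivation:
Op 1: place BN@(4,3)
Op 2: remove (4,3)
Op 3: place WK@(1,1)
Op 4: place WK@(3,2)
Op 5: place WN@(1,3)
Op 6: place WK@(0,0)
Op 7: remove (1,1)
Op 8: place BN@(2,0)
Op 9: place WQ@(0,3)
Per-piece attacks for B:
  BN@(2,0): attacks (3,2) (4,1) (1,2) (0,1)
Union (4 distinct): (0,1) (1,2) (3,2) (4,1)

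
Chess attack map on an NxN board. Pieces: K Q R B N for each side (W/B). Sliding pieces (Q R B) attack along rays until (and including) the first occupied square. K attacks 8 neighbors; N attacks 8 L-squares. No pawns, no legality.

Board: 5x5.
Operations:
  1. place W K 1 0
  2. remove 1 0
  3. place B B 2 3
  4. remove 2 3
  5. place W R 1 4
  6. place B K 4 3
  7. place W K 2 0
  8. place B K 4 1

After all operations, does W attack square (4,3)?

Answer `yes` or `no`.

Answer: no

Derivation:
Op 1: place WK@(1,0)
Op 2: remove (1,0)
Op 3: place BB@(2,3)
Op 4: remove (2,3)
Op 5: place WR@(1,4)
Op 6: place BK@(4,3)
Op 7: place WK@(2,0)
Op 8: place BK@(4,1)
Per-piece attacks for W:
  WR@(1,4): attacks (1,3) (1,2) (1,1) (1,0) (2,4) (3,4) (4,4) (0,4)
  WK@(2,0): attacks (2,1) (3,0) (1,0) (3,1) (1,1)
W attacks (4,3): no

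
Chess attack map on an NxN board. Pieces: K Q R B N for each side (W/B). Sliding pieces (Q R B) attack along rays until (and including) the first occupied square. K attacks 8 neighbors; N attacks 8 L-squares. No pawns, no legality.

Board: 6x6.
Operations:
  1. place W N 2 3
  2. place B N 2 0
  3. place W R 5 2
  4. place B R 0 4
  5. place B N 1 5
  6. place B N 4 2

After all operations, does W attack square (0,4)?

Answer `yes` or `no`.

Op 1: place WN@(2,3)
Op 2: place BN@(2,0)
Op 3: place WR@(5,2)
Op 4: place BR@(0,4)
Op 5: place BN@(1,5)
Op 6: place BN@(4,2)
Per-piece attacks for W:
  WN@(2,3): attacks (3,5) (4,4) (1,5) (0,4) (3,1) (4,2) (1,1) (0,2)
  WR@(5,2): attacks (5,3) (5,4) (5,5) (5,1) (5,0) (4,2) [ray(-1,0) blocked at (4,2)]
W attacks (0,4): yes

Answer: yes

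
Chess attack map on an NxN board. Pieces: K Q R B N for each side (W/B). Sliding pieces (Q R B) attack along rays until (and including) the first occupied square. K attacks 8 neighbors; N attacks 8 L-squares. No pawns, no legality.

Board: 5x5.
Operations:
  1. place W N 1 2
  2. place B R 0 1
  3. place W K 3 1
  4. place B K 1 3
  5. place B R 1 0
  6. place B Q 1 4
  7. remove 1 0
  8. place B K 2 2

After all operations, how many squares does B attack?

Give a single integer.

Op 1: place WN@(1,2)
Op 2: place BR@(0,1)
Op 3: place WK@(3,1)
Op 4: place BK@(1,3)
Op 5: place BR@(1,0)
Op 6: place BQ@(1,4)
Op 7: remove (1,0)
Op 8: place BK@(2,2)
Per-piece attacks for B:
  BR@(0,1): attacks (0,2) (0,3) (0,4) (0,0) (1,1) (2,1) (3,1) [ray(1,0) blocked at (3,1)]
  BK@(1,3): attacks (1,4) (1,2) (2,3) (0,3) (2,4) (2,2) (0,4) (0,2)
  BQ@(1,4): attacks (1,3) (2,4) (3,4) (4,4) (0,4) (2,3) (3,2) (4,1) (0,3) [ray(0,-1) blocked at (1,3)]
  BK@(2,2): attacks (2,3) (2,1) (3,2) (1,2) (3,3) (3,1) (1,3) (1,1)
Union (18 distinct): (0,0) (0,2) (0,3) (0,4) (1,1) (1,2) (1,3) (1,4) (2,1) (2,2) (2,3) (2,4) (3,1) (3,2) (3,3) (3,4) (4,1) (4,4)

Answer: 18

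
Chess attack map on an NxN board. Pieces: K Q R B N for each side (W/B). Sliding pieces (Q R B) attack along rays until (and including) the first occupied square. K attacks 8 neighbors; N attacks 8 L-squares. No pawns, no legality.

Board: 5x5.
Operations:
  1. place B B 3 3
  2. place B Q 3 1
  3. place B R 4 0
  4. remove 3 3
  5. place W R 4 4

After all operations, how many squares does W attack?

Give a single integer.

Op 1: place BB@(3,3)
Op 2: place BQ@(3,1)
Op 3: place BR@(4,0)
Op 4: remove (3,3)
Op 5: place WR@(4,4)
Per-piece attacks for W:
  WR@(4,4): attacks (4,3) (4,2) (4,1) (4,0) (3,4) (2,4) (1,4) (0,4) [ray(0,-1) blocked at (4,0)]
Union (8 distinct): (0,4) (1,4) (2,4) (3,4) (4,0) (4,1) (4,2) (4,3)

Answer: 8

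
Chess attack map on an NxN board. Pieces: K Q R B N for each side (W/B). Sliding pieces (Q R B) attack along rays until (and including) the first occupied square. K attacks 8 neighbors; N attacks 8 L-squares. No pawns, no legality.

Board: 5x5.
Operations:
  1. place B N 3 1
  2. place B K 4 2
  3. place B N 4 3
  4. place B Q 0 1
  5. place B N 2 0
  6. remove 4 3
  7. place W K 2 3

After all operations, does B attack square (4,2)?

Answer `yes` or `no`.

Answer: no

Derivation:
Op 1: place BN@(3,1)
Op 2: place BK@(4,2)
Op 3: place BN@(4,3)
Op 4: place BQ@(0,1)
Op 5: place BN@(2,0)
Op 6: remove (4,3)
Op 7: place WK@(2,3)
Per-piece attacks for B:
  BQ@(0,1): attacks (0,2) (0,3) (0,4) (0,0) (1,1) (2,1) (3,1) (1,2) (2,3) (1,0) [ray(1,0) blocked at (3,1); ray(1,1) blocked at (2,3)]
  BN@(2,0): attacks (3,2) (4,1) (1,2) (0,1)
  BN@(3,1): attacks (4,3) (2,3) (1,2) (1,0)
  BK@(4,2): attacks (4,3) (4,1) (3,2) (3,3) (3,1)
B attacks (4,2): no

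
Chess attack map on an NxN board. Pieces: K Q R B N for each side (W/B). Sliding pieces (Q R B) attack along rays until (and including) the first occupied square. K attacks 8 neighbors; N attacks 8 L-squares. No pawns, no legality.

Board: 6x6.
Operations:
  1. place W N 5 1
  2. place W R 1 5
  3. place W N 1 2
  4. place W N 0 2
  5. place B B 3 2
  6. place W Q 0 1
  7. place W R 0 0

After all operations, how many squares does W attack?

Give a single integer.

Answer: 27

Derivation:
Op 1: place WN@(5,1)
Op 2: place WR@(1,5)
Op 3: place WN@(1,2)
Op 4: place WN@(0,2)
Op 5: place BB@(3,2)
Op 6: place WQ@(0,1)
Op 7: place WR@(0,0)
Per-piece attacks for W:
  WR@(0,0): attacks (0,1) (1,0) (2,0) (3,0) (4,0) (5,0) [ray(0,1) blocked at (0,1)]
  WQ@(0,1): attacks (0,2) (0,0) (1,1) (2,1) (3,1) (4,1) (5,1) (1,2) (1,0) [ray(0,1) blocked at (0,2); ray(0,-1) blocked at (0,0); ray(1,0) blocked at (5,1); ray(1,1) blocked at (1,2)]
  WN@(0,2): attacks (1,4) (2,3) (1,0) (2,1)
  WN@(1,2): attacks (2,4) (3,3) (0,4) (2,0) (3,1) (0,0)
  WR@(1,5): attacks (1,4) (1,3) (1,2) (2,5) (3,5) (4,5) (5,5) (0,5) [ray(0,-1) blocked at (1,2)]
  WN@(5,1): attacks (4,3) (3,2) (3,0)
Union (27 distinct): (0,0) (0,1) (0,2) (0,4) (0,5) (1,0) (1,1) (1,2) (1,3) (1,4) (2,0) (2,1) (2,3) (2,4) (2,5) (3,0) (3,1) (3,2) (3,3) (3,5) (4,0) (4,1) (4,3) (4,5) (5,0) (5,1) (5,5)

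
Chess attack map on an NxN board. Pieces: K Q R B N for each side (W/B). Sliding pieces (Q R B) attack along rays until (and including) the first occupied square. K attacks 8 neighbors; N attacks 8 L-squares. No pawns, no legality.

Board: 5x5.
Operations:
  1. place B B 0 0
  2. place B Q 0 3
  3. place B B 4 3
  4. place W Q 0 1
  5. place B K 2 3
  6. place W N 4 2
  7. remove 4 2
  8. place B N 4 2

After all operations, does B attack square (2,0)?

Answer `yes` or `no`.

Op 1: place BB@(0,0)
Op 2: place BQ@(0,3)
Op 3: place BB@(4,3)
Op 4: place WQ@(0,1)
Op 5: place BK@(2,3)
Op 6: place WN@(4,2)
Op 7: remove (4,2)
Op 8: place BN@(4,2)
Per-piece attacks for B:
  BB@(0,0): attacks (1,1) (2,2) (3,3) (4,4)
  BQ@(0,3): attacks (0,4) (0,2) (0,1) (1,3) (2,3) (1,4) (1,2) (2,1) (3,0) [ray(0,-1) blocked at (0,1); ray(1,0) blocked at (2,3)]
  BK@(2,3): attacks (2,4) (2,2) (3,3) (1,3) (3,4) (3,2) (1,4) (1,2)
  BN@(4,2): attacks (3,4) (2,3) (3,0) (2,1)
  BB@(4,3): attacks (3,4) (3,2) (2,1) (1,0)
B attacks (2,0): no

Answer: no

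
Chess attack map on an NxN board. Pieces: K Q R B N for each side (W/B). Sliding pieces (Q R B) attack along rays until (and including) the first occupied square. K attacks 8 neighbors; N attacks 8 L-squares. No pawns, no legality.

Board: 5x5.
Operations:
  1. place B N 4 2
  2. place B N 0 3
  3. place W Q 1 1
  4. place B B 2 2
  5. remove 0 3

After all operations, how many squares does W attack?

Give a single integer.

Answer: 12

Derivation:
Op 1: place BN@(4,2)
Op 2: place BN@(0,3)
Op 3: place WQ@(1,1)
Op 4: place BB@(2,2)
Op 5: remove (0,3)
Per-piece attacks for W:
  WQ@(1,1): attacks (1,2) (1,3) (1,4) (1,0) (2,1) (3,1) (4,1) (0,1) (2,2) (2,0) (0,2) (0,0) [ray(1,1) blocked at (2,2)]
Union (12 distinct): (0,0) (0,1) (0,2) (1,0) (1,2) (1,3) (1,4) (2,0) (2,1) (2,2) (3,1) (4,1)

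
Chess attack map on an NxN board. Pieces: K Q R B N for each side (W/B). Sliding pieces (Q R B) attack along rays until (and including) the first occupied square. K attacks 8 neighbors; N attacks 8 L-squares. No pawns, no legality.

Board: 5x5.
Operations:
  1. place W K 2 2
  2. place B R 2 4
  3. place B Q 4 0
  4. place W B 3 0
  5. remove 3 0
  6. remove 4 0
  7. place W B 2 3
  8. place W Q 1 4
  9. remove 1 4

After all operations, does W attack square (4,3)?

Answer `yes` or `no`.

Op 1: place WK@(2,2)
Op 2: place BR@(2,4)
Op 3: place BQ@(4,0)
Op 4: place WB@(3,0)
Op 5: remove (3,0)
Op 6: remove (4,0)
Op 7: place WB@(2,3)
Op 8: place WQ@(1,4)
Op 9: remove (1,4)
Per-piece attacks for W:
  WK@(2,2): attacks (2,3) (2,1) (3,2) (1,2) (3,3) (3,1) (1,3) (1,1)
  WB@(2,3): attacks (3,4) (3,2) (4,1) (1,4) (1,2) (0,1)
W attacks (4,3): no

Answer: no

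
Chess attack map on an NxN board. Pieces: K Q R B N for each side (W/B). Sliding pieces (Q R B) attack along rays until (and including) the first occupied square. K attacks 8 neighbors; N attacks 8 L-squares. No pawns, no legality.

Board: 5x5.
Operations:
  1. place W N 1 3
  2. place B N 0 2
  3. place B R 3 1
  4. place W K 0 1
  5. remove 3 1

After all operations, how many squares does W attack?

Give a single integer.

Answer: 9

Derivation:
Op 1: place WN@(1,3)
Op 2: place BN@(0,2)
Op 3: place BR@(3,1)
Op 4: place WK@(0,1)
Op 5: remove (3,1)
Per-piece attacks for W:
  WK@(0,1): attacks (0,2) (0,0) (1,1) (1,2) (1,0)
  WN@(1,3): attacks (3,4) (2,1) (3,2) (0,1)
Union (9 distinct): (0,0) (0,1) (0,2) (1,0) (1,1) (1,2) (2,1) (3,2) (3,4)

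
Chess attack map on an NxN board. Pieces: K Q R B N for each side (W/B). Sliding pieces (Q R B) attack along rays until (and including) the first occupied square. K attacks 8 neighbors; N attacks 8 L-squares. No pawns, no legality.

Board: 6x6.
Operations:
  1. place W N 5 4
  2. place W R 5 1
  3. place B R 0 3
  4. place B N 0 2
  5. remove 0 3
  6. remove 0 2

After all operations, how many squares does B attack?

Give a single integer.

Op 1: place WN@(5,4)
Op 2: place WR@(5,1)
Op 3: place BR@(0,3)
Op 4: place BN@(0,2)
Op 5: remove (0,3)
Op 6: remove (0,2)
Per-piece attacks for B:
Union (0 distinct): (none)

Answer: 0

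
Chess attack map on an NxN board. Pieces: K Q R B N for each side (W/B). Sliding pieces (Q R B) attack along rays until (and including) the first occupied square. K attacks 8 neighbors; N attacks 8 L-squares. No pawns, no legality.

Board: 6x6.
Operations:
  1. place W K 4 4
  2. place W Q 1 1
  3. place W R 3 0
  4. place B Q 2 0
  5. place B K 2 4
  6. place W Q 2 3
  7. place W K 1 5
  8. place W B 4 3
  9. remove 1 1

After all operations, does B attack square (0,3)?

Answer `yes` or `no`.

Op 1: place WK@(4,4)
Op 2: place WQ@(1,1)
Op 3: place WR@(3,0)
Op 4: place BQ@(2,0)
Op 5: place BK@(2,4)
Op 6: place WQ@(2,3)
Op 7: place WK@(1,5)
Op 8: place WB@(4,3)
Op 9: remove (1,1)
Per-piece attacks for B:
  BQ@(2,0): attacks (2,1) (2,2) (2,3) (3,0) (1,0) (0,0) (3,1) (4,2) (5,3) (1,1) (0,2) [ray(0,1) blocked at (2,3); ray(1,0) blocked at (3,0)]
  BK@(2,4): attacks (2,5) (2,3) (3,4) (1,4) (3,5) (3,3) (1,5) (1,3)
B attacks (0,3): no

Answer: no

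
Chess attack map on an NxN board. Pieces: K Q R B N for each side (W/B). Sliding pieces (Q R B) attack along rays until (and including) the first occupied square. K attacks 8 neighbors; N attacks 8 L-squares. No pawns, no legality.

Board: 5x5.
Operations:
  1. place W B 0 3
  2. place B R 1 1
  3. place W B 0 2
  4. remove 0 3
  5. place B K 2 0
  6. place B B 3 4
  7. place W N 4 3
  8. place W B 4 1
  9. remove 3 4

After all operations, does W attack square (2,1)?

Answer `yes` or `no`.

Op 1: place WB@(0,3)
Op 2: place BR@(1,1)
Op 3: place WB@(0,2)
Op 4: remove (0,3)
Op 5: place BK@(2,0)
Op 6: place BB@(3,4)
Op 7: place WN@(4,3)
Op 8: place WB@(4,1)
Op 9: remove (3,4)
Per-piece attacks for W:
  WB@(0,2): attacks (1,3) (2,4) (1,1) [ray(1,-1) blocked at (1,1)]
  WB@(4,1): attacks (3,2) (2,3) (1,4) (3,0)
  WN@(4,3): attacks (2,4) (3,1) (2,2)
W attacks (2,1): no

Answer: no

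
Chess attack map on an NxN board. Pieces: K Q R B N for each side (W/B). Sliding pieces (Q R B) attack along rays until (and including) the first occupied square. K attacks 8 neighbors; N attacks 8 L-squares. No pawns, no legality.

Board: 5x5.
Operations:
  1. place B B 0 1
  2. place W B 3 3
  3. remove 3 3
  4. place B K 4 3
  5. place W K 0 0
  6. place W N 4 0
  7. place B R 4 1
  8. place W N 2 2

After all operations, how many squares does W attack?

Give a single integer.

Op 1: place BB@(0,1)
Op 2: place WB@(3,3)
Op 3: remove (3,3)
Op 4: place BK@(4,3)
Op 5: place WK@(0,0)
Op 6: place WN@(4,0)
Op 7: place BR@(4,1)
Op 8: place WN@(2,2)
Per-piece attacks for W:
  WK@(0,0): attacks (0,1) (1,0) (1,1)
  WN@(2,2): attacks (3,4) (4,3) (1,4) (0,3) (3,0) (4,1) (1,0) (0,1)
  WN@(4,0): attacks (3,2) (2,1)
Union (11 distinct): (0,1) (0,3) (1,0) (1,1) (1,4) (2,1) (3,0) (3,2) (3,4) (4,1) (4,3)

Answer: 11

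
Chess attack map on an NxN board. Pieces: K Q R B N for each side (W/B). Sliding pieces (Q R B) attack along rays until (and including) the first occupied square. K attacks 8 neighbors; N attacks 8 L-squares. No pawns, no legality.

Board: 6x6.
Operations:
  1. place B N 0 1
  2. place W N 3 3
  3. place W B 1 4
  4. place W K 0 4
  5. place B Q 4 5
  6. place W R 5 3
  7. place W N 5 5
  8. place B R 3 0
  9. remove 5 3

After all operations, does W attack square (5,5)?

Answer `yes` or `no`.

Op 1: place BN@(0,1)
Op 2: place WN@(3,3)
Op 3: place WB@(1,4)
Op 4: place WK@(0,4)
Op 5: place BQ@(4,5)
Op 6: place WR@(5,3)
Op 7: place WN@(5,5)
Op 8: place BR@(3,0)
Op 9: remove (5,3)
Per-piece attacks for W:
  WK@(0,4): attacks (0,5) (0,3) (1,4) (1,5) (1,3)
  WB@(1,4): attacks (2,5) (2,3) (3,2) (4,1) (5,0) (0,5) (0,3)
  WN@(3,3): attacks (4,5) (5,4) (2,5) (1,4) (4,1) (5,2) (2,1) (1,2)
  WN@(5,5): attacks (4,3) (3,4)
W attacks (5,5): no

Answer: no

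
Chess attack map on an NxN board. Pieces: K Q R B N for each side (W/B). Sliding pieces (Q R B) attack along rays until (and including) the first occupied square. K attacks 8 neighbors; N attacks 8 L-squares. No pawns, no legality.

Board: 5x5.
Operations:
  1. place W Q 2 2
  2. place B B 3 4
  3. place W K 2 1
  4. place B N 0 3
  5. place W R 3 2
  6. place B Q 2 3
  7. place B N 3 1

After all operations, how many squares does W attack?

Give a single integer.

Op 1: place WQ@(2,2)
Op 2: place BB@(3,4)
Op 3: place WK@(2,1)
Op 4: place BN@(0,3)
Op 5: place WR@(3,2)
Op 6: place BQ@(2,3)
Op 7: place BN@(3,1)
Per-piece attacks for W:
  WK@(2,1): attacks (2,2) (2,0) (3,1) (1,1) (3,2) (3,0) (1,2) (1,0)
  WQ@(2,2): attacks (2,3) (2,1) (3,2) (1,2) (0,2) (3,3) (4,4) (3,1) (1,3) (0,4) (1,1) (0,0) [ray(0,1) blocked at (2,3); ray(0,-1) blocked at (2,1); ray(1,0) blocked at (3,2); ray(1,-1) blocked at (3,1)]
  WR@(3,2): attacks (3,3) (3,4) (3,1) (4,2) (2,2) [ray(0,1) blocked at (3,4); ray(0,-1) blocked at (3,1); ray(-1,0) blocked at (2,2)]
Union (18 distinct): (0,0) (0,2) (0,4) (1,0) (1,1) (1,2) (1,3) (2,0) (2,1) (2,2) (2,3) (3,0) (3,1) (3,2) (3,3) (3,4) (4,2) (4,4)

Answer: 18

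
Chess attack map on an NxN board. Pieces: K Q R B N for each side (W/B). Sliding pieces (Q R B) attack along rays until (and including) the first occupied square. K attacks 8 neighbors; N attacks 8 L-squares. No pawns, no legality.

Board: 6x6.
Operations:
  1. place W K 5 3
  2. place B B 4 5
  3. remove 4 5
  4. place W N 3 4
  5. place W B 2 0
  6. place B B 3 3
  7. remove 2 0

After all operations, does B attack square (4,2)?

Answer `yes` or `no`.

Answer: yes

Derivation:
Op 1: place WK@(5,3)
Op 2: place BB@(4,5)
Op 3: remove (4,5)
Op 4: place WN@(3,4)
Op 5: place WB@(2,0)
Op 6: place BB@(3,3)
Op 7: remove (2,0)
Per-piece attacks for B:
  BB@(3,3): attacks (4,4) (5,5) (4,2) (5,1) (2,4) (1,5) (2,2) (1,1) (0,0)
B attacks (4,2): yes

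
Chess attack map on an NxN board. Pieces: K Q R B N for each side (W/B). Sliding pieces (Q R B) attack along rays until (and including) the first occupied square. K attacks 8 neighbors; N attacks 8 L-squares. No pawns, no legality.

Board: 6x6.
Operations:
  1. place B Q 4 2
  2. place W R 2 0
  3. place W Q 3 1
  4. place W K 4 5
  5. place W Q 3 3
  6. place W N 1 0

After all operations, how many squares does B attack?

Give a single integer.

Op 1: place BQ@(4,2)
Op 2: place WR@(2,0)
Op 3: place WQ@(3,1)
Op 4: place WK@(4,5)
Op 5: place WQ@(3,3)
Op 6: place WN@(1,0)
Per-piece attacks for B:
  BQ@(4,2): attacks (4,3) (4,4) (4,5) (4,1) (4,0) (5,2) (3,2) (2,2) (1,2) (0,2) (5,3) (5,1) (3,3) (3,1) [ray(0,1) blocked at (4,5); ray(-1,1) blocked at (3,3); ray(-1,-1) blocked at (3,1)]
Union (14 distinct): (0,2) (1,2) (2,2) (3,1) (3,2) (3,3) (4,0) (4,1) (4,3) (4,4) (4,5) (5,1) (5,2) (5,3)

Answer: 14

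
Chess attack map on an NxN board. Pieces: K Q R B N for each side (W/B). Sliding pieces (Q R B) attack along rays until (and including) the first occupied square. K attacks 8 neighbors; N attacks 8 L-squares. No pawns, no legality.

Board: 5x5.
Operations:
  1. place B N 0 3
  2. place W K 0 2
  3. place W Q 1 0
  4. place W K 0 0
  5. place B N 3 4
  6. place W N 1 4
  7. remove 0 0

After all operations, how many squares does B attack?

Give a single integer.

Op 1: place BN@(0,3)
Op 2: place WK@(0,2)
Op 3: place WQ@(1,0)
Op 4: place WK@(0,0)
Op 5: place BN@(3,4)
Op 6: place WN@(1,4)
Op 7: remove (0,0)
Per-piece attacks for B:
  BN@(0,3): attacks (2,4) (1,1) (2,2)
  BN@(3,4): attacks (4,2) (2,2) (1,3)
Union (5 distinct): (1,1) (1,3) (2,2) (2,4) (4,2)

Answer: 5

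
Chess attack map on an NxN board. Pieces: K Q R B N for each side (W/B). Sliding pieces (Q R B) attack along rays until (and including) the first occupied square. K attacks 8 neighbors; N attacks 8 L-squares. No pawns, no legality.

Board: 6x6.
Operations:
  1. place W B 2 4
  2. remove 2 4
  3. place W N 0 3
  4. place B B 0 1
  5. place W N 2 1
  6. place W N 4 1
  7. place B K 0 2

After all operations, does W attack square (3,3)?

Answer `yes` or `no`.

Op 1: place WB@(2,4)
Op 2: remove (2,4)
Op 3: place WN@(0,3)
Op 4: place BB@(0,1)
Op 5: place WN@(2,1)
Op 6: place WN@(4,1)
Op 7: place BK@(0,2)
Per-piece attacks for W:
  WN@(0,3): attacks (1,5) (2,4) (1,1) (2,2)
  WN@(2,1): attacks (3,3) (4,2) (1,3) (0,2) (4,0) (0,0)
  WN@(4,1): attacks (5,3) (3,3) (2,2) (2,0)
W attacks (3,3): yes

Answer: yes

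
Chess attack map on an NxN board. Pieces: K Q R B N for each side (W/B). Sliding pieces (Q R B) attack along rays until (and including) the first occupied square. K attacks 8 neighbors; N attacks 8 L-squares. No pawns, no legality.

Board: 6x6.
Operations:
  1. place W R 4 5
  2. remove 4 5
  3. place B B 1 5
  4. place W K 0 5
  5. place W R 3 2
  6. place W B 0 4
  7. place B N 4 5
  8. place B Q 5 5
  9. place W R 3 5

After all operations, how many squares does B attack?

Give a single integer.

Op 1: place WR@(4,5)
Op 2: remove (4,5)
Op 3: place BB@(1,5)
Op 4: place WK@(0,5)
Op 5: place WR@(3,2)
Op 6: place WB@(0,4)
Op 7: place BN@(4,5)
Op 8: place BQ@(5,5)
Op 9: place WR@(3,5)
Per-piece attacks for B:
  BB@(1,5): attacks (2,4) (3,3) (4,2) (5,1) (0,4) [ray(-1,-1) blocked at (0,4)]
  BN@(4,5): attacks (5,3) (3,3) (2,4)
  BQ@(5,5): attacks (5,4) (5,3) (5,2) (5,1) (5,0) (4,5) (4,4) (3,3) (2,2) (1,1) (0,0) [ray(-1,0) blocked at (4,5)]
Union (14 distinct): (0,0) (0,4) (1,1) (2,2) (2,4) (3,3) (4,2) (4,4) (4,5) (5,0) (5,1) (5,2) (5,3) (5,4)

Answer: 14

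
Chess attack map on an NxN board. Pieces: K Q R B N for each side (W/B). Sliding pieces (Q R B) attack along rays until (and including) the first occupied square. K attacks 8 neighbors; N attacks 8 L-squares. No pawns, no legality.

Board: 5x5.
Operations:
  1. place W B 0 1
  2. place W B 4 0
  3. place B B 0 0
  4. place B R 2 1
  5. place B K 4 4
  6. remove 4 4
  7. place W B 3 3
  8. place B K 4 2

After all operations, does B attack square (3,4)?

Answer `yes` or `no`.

Op 1: place WB@(0,1)
Op 2: place WB@(4,0)
Op 3: place BB@(0,0)
Op 4: place BR@(2,1)
Op 5: place BK@(4,4)
Op 6: remove (4,4)
Op 7: place WB@(3,3)
Op 8: place BK@(4,2)
Per-piece attacks for B:
  BB@(0,0): attacks (1,1) (2,2) (3,3) [ray(1,1) blocked at (3,3)]
  BR@(2,1): attacks (2,2) (2,3) (2,4) (2,0) (3,1) (4,1) (1,1) (0,1) [ray(-1,0) blocked at (0,1)]
  BK@(4,2): attacks (4,3) (4,1) (3,2) (3,3) (3,1)
B attacks (3,4): no

Answer: no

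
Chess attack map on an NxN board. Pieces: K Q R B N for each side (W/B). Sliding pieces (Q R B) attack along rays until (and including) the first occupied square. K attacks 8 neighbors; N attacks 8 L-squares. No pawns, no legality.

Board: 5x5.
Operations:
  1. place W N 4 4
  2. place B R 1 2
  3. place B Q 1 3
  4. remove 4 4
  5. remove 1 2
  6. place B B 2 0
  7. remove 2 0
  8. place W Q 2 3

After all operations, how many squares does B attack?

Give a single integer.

Answer: 12

Derivation:
Op 1: place WN@(4,4)
Op 2: place BR@(1,2)
Op 3: place BQ@(1,3)
Op 4: remove (4,4)
Op 5: remove (1,2)
Op 6: place BB@(2,0)
Op 7: remove (2,0)
Op 8: place WQ@(2,3)
Per-piece attacks for B:
  BQ@(1,3): attacks (1,4) (1,2) (1,1) (1,0) (2,3) (0,3) (2,4) (2,2) (3,1) (4,0) (0,4) (0,2) [ray(1,0) blocked at (2,3)]
Union (12 distinct): (0,2) (0,3) (0,4) (1,0) (1,1) (1,2) (1,4) (2,2) (2,3) (2,4) (3,1) (4,0)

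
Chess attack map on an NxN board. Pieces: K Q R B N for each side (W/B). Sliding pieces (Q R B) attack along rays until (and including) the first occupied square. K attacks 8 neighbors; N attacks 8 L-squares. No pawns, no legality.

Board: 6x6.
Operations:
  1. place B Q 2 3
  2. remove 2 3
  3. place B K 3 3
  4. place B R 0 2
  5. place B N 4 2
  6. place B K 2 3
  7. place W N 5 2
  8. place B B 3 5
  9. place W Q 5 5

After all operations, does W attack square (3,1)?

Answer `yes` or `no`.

Op 1: place BQ@(2,3)
Op 2: remove (2,3)
Op 3: place BK@(3,3)
Op 4: place BR@(0,2)
Op 5: place BN@(4,2)
Op 6: place BK@(2,3)
Op 7: place WN@(5,2)
Op 8: place BB@(3,5)
Op 9: place WQ@(5,5)
Per-piece attacks for W:
  WN@(5,2): attacks (4,4) (3,3) (4,0) (3,1)
  WQ@(5,5): attacks (5,4) (5,3) (5,2) (4,5) (3,5) (4,4) (3,3) [ray(0,-1) blocked at (5,2); ray(-1,0) blocked at (3,5); ray(-1,-1) blocked at (3,3)]
W attacks (3,1): yes

Answer: yes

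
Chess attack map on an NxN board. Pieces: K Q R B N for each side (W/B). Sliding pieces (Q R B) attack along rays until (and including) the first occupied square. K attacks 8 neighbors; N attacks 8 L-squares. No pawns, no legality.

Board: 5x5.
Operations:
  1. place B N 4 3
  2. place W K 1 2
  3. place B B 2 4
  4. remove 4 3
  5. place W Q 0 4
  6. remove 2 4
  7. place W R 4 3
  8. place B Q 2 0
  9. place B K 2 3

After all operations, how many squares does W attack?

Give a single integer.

Answer: 18

Derivation:
Op 1: place BN@(4,3)
Op 2: place WK@(1,2)
Op 3: place BB@(2,4)
Op 4: remove (4,3)
Op 5: place WQ@(0,4)
Op 6: remove (2,4)
Op 7: place WR@(4,3)
Op 8: place BQ@(2,0)
Op 9: place BK@(2,3)
Per-piece attacks for W:
  WQ@(0,4): attacks (0,3) (0,2) (0,1) (0,0) (1,4) (2,4) (3,4) (4,4) (1,3) (2,2) (3,1) (4,0)
  WK@(1,2): attacks (1,3) (1,1) (2,2) (0,2) (2,3) (2,1) (0,3) (0,1)
  WR@(4,3): attacks (4,4) (4,2) (4,1) (4,0) (3,3) (2,3) [ray(-1,0) blocked at (2,3)]
Union (18 distinct): (0,0) (0,1) (0,2) (0,3) (1,1) (1,3) (1,4) (2,1) (2,2) (2,3) (2,4) (3,1) (3,3) (3,4) (4,0) (4,1) (4,2) (4,4)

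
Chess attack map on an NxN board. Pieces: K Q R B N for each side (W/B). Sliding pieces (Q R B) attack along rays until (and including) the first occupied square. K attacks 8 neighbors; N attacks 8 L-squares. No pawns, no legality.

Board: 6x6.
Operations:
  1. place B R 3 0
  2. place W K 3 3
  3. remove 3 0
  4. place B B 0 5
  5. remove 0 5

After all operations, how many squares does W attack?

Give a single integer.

Answer: 8

Derivation:
Op 1: place BR@(3,0)
Op 2: place WK@(3,3)
Op 3: remove (3,0)
Op 4: place BB@(0,5)
Op 5: remove (0,5)
Per-piece attacks for W:
  WK@(3,3): attacks (3,4) (3,2) (4,3) (2,3) (4,4) (4,2) (2,4) (2,2)
Union (8 distinct): (2,2) (2,3) (2,4) (3,2) (3,4) (4,2) (4,3) (4,4)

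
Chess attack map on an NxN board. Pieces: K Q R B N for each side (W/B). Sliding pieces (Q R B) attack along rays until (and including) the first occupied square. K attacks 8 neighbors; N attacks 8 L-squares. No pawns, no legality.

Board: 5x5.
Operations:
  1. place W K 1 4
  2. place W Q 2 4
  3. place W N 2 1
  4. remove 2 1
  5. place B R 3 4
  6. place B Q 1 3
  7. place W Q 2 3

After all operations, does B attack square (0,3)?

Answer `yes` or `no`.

Answer: yes

Derivation:
Op 1: place WK@(1,4)
Op 2: place WQ@(2,4)
Op 3: place WN@(2,1)
Op 4: remove (2,1)
Op 5: place BR@(3,4)
Op 6: place BQ@(1,3)
Op 7: place WQ@(2,3)
Per-piece attacks for B:
  BQ@(1,3): attacks (1,4) (1,2) (1,1) (1,0) (2,3) (0,3) (2,4) (2,2) (3,1) (4,0) (0,4) (0,2) [ray(0,1) blocked at (1,4); ray(1,0) blocked at (2,3); ray(1,1) blocked at (2,4)]
  BR@(3,4): attacks (3,3) (3,2) (3,1) (3,0) (4,4) (2,4) [ray(-1,0) blocked at (2,4)]
B attacks (0,3): yes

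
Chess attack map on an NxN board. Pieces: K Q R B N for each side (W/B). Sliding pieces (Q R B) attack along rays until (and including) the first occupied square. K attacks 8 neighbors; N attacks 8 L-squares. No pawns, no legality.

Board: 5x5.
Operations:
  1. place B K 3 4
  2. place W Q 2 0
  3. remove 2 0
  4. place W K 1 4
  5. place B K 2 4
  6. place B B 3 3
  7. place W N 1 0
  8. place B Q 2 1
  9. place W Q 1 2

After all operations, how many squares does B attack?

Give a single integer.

Answer: 20

Derivation:
Op 1: place BK@(3,4)
Op 2: place WQ@(2,0)
Op 3: remove (2,0)
Op 4: place WK@(1,4)
Op 5: place BK@(2,4)
Op 6: place BB@(3,3)
Op 7: place WN@(1,0)
Op 8: place BQ@(2,1)
Op 9: place WQ@(1,2)
Per-piece attacks for B:
  BQ@(2,1): attacks (2,2) (2,3) (2,4) (2,0) (3,1) (4,1) (1,1) (0,1) (3,2) (4,3) (3,0) (1,2) (1,0) [ray(0,1) blocked at (2,4); ray(-1,1) blocked at (1,2); ray(-1,-1) blocked at (1,0)]
  BK@(2,4): attacks (2,3) (3,4) (1,4) (3,3) (1,3)
  BB@(3,3): attacks (4,4) (4,2) (2,4) (2,2) (1,1) (0,0) [ray(-1,1) blocked at (2,4)]
  BK@(3,4): attacks (3,3) (4,4) (2,4) (4,3) (2,3)
Union (20 distinct): (0,0) (0,1) (1,0) (1,1) (1,2) (1,3) (1,4) (2,0) (2,2) (2,3) (2,4) (3,0) (3,1) (3,2) (3,3) (3,4) (4,1) (4,2) (4,3) (4,4)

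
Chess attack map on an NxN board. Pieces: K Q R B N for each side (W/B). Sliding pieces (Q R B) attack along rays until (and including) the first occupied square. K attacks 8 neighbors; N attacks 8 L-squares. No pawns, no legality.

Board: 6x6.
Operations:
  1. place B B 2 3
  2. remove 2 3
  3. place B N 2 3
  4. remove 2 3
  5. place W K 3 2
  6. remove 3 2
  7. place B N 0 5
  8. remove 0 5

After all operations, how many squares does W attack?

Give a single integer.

Answer: 0

Derivation:
Op 1: place BB@(2,3)
Op 2: remove (2,3)
Op 3: place BN@(2,3)
Op 4: remove (2,3)
Op 5: place WK@(3,2)
Op 6: remove (3,2)
Op 7: place BN@(0,5)
Op 8: remove (0,5)
Per-piece attacks for W:
Union (0 distinct): (none)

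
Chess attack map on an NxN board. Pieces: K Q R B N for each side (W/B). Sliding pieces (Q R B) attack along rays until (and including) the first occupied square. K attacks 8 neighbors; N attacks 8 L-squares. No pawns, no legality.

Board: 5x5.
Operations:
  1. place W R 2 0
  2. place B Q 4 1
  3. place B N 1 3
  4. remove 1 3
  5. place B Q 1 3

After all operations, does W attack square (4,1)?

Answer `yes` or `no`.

Op 1: place WR@(2,0)
Op 2: place BQ@(4,1)
Op 3: place BN@(1,3)
Op 4: remove (1,3)
Op 5: place BQ@(1,3)
Per-piece attacks for W:
  WR@(2,0): attacks (2,1) (2,2) (2,3) (2,4) (3,0) (4,0) (1,0) (0,0)
W attacks (4,1): no

Answer: no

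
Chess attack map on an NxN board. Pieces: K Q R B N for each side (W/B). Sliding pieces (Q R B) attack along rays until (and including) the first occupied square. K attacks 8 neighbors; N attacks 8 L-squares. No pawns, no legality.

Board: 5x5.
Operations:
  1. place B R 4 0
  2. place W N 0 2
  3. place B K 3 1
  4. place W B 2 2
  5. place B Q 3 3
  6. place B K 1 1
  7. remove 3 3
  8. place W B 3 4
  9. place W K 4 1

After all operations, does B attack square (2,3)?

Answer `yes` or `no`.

Op 1: place BR@(4,0)
Op 2: place WN@(0,2)
Op 3: place BK@(3,1)
Op 4: place WB@(2,2)
Op 5: place BQ@(3,3)
Op 6: place BK@(1,1)
Op 7: remove (3,3)
Op 8: place WB@(3,4)
Op 9: place WK@(4,1)
Per-piece attacks for B:
  BK@(1,1): attacks (1,2) (1,0) (2,1) (0,1) (2,2) (2,0) (0,2) (0,0)
  BK@(3,1): attacks (3,2) (3,0) (4,1) (2,1) (4,2) (4,0) (2,2) (2,0)
  BR@(4,0): attacks (4,1) (3,0) (2,0) (1,0) (0,0) [ray(0,1) blocked at (4,1)]
B attacks (2,3): no

Answer: no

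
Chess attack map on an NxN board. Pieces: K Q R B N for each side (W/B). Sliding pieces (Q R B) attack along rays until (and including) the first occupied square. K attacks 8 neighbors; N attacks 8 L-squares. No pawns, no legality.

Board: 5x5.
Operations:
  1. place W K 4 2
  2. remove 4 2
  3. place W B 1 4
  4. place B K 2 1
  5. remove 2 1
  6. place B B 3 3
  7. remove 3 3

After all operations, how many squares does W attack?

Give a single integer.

Op 1: place WK@(4,2)
Op 2: remove (4,2)
Op 3: place WB@(1,4)
Op 4: place BK@(2,1)
Op 5: remove (2,1)
Op 6: place BB@(3,3)
Op 7: remove (3,3)
Per-piece attacks for W:
  WB@(1,4): attacks (2,3) (3,2) (4,1) (0,3)
Union (4 distinct): (0,3) (2,3) (3,2) (4,1)

Answer: 4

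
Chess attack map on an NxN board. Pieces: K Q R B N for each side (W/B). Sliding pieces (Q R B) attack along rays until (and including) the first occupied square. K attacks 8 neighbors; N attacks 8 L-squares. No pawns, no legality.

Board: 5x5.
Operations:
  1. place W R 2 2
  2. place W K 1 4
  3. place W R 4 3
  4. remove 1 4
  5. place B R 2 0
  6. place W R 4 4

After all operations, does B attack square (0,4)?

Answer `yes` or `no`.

Op 1: place WR@(2,2)
Op 2: place WK@(1,4)
Op 3: place WR@(4,3)
Op 4: remove (1,4)
Op 5: place BR@(2,0)
Op 6: place WR@(4,4)
Per-piece attacks for B:
  BR@(2,0): attacks (2,1) (2,2) (3,0) (4,0) (1,0) (0,0) [ray(0,1) blocked at (2,2)]
B attacks (0,4): no

Answer: no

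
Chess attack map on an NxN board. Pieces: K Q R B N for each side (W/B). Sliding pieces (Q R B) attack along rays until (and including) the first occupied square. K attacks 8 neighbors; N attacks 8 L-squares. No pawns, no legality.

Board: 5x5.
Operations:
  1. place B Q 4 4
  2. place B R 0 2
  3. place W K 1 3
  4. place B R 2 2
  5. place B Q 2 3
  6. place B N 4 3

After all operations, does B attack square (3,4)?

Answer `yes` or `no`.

Op 1: place BQ@(4,4)
Op 2: place BR@(0,2)
Op 3: place WK@(1,3)
Op 4: place BR@(2,2)
Op 5: place BQ@(2,3)
Op 6: place BN@(4,3)
Per-piece attacks for B:
  BR@(0,2): attacks (0,3) (0,4) (0,1) (0,0) (1,2) (2,2) [ray(1,0) blocked at (2,2)]
  BR@(2,2): attacks (2,3) (2,1) (2,0) (3,2) (4,2) (1,2) (0,2) [ray(0,1) blocked at (2,3); ray(-1,0) blocked at (0,2)]
  BQ@(2,3): attacks (2,4) (2,2) (3,3) (4,3) (1,3) (3,4) (3,2) (4,1) (1,4) (1,2) (0,1) [ray(0,-1) blocked at (2,2); ray(1,0) blocked at (4,3); ray(-1,0) blocked at (1,3)]
  BN@(4,3): attacks (2,4) (3,1) (2,2)
  BQ@(4,4): attacks (4,3) (3,4) (2,4) (1,4) (0,4) (3,3) (2,2) [ray(0,-1) blocked at (4,3); ray(-1,-1) blocked at (2,2)]
B attacks (3,4): yes

Answer: yes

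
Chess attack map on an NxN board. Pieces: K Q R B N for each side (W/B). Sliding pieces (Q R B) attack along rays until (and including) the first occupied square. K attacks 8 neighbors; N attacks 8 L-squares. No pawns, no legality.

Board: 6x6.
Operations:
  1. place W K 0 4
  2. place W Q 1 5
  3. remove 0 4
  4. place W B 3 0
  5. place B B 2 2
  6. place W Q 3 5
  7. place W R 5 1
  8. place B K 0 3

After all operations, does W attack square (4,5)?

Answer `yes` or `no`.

Op 1: place WK@(0,4)
Op 2: place WQ@(1,5)
Op 3: remove (0,4)
Op 4: place WB@(3,0)
Op 5: place BB@(2,2)
Op 6: place WQ@(3,5)
Op 7: place WR@(5,1)
Op 8: place BK@(0,3)
Per-piece attacks for W:
  WQ@(1,5): attacks (1,4) (1,3) (1,2) (1,1) (1,0) (2,5) (3,5) (0,5) (2,4) (3,3) (4,2) (5,1) (0,4) [ray(1,0) blocked at (3,5); ray(1,-1) blocked at (5,1)]
  WB@(3,0): attacks (4,1) (5,2) (2,1) (1,2) (0,3) [ray(-1,1) blocked at (0,3)]
  WQ@(3,5): attacks (3,4) (3,3) (3,2) (3,1) (3,0) (4,5) (5,5) (2,5) (1,5) (4,4) (5,3) (2,4) (1,3) (0,2) [ray(0,-1) blocked at (3,0); ray(-1,0) blocked at (1,5)]
  WR@(5,1): attacks (5,2) (5,3) (5,4) (5,5) (5,0) (4,1) (3,1) (2,1) (1,1) (0,1)
W attacks (4,5): yes

Answer: yes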